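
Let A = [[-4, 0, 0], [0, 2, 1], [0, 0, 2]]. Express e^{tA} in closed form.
e^{tA} = [[e^{-4*t}, 0, 0], [0, e^{2*t}, t*e^{2*t}], [0, 0, e^{2*t}]]

A has Jordan form J = [[-4, 0, 0], [0, 2, 1], [0, 0, 2]] with A = PJP^{-1}, so e^{tA} = P e^{tJ} P^{-1}.

For a Jordan block J_k(λ), e^{tJ_k(λ)} = e^{λt} · (I + tN + t^2 N^2/2! + ... + t^{k-1} N^{k-1}/(k-1)!) where N is the nilpotent superdiagonal part.

Assembling the blocks and conjugating back gives the entries of e^{tA} as shown above.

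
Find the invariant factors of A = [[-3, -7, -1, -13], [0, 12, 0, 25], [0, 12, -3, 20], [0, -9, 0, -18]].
The Jordan structure of A has elementary divisors (x + 3)^2, (x + 3)^2. Arranging the block sizes at each eigenvalue in decreasing order and taking row products gives the invariant factors.

Invariant factors (smallest first, each dividing the next): (x + 3)^2, (x + 3)^2.

Check: the last factor (x + 3)^2 is the minimal polynomial, and the product (x + 3)^4 is the characteristic polynomial.

(x + 3)^2, (x + 3)^2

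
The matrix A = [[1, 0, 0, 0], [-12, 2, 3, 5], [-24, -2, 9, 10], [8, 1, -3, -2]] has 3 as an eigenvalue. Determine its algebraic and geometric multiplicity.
The characteristic polynomial is (x - 3)^3(x - 1), so the factor x - 3 appears with exponent 3: the algebraic multiplicity is 3.

rank(A - 3I) = 2, so the eigenspace has dimension 4 - 2 = 2: the geometric multiplicity is 2.

Since 2 < 3, A is not diagonalizable.

algebraic multiplicity 3, geometric multiplicity 2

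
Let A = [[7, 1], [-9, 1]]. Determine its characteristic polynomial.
χ_A(x) = (x - 4)^2

xI - A = [[x - 7, -1], [9, x - 1]].

Expanding det(xI - A) along the first row:
det(xI - A) = + (x - 7)·det([[x - 1]]) - (-1)·det([[9]]).

Evaluating gives χ_A(x) = x^2 - 8x + 16 = (x - 4)^2.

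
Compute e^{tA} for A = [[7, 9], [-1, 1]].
e^{tA} = [[(3*t + 1)*e^{4*t}, 9*t*e^{4*t}], [-t*e^{4*t}, (1 - 3*t)*e^{4*t}]]

A has Jordan form J = [[4, 1], [0, 4]] with A = PJP^{-1}, so e^{tA} = P e^{tJ} P^{-1}.

For a Jordan block J_k(λ), e^{tJ_k(λ)} = e^{λt} · (I + tN + t^2 N^2/2! + ... + t^{k-1} N^{k-1}/(k-1)!) where N is the nilpotent superdiagonal part.

Assembling the blocks and conjugating back gives the entries of e^{tA} as shown above.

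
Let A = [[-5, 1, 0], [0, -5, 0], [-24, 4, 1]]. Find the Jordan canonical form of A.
The characteristic polynomial is det(xI - A) = (x - 1)(x + 5)^2, so the eigenvalues are -5 (algebraic multiplicity 2), 1 (algebraic multiplicity 1).

For λ = -5: rank(A + 5I) = 2, rank((A + 5I)^2) = 1. The eigenspace has dimension 3 - 2 = 1, so there is 1 Jordan block; the rank sequence gives block sizes [2].

For λ = 1: algebraic multiplicity 1 gives one 1×1 block.

Assembling the blocks gives the Jordan form J above.

J = [[-5, 1, 0], [0, -5, 0], [0, 0, 1]]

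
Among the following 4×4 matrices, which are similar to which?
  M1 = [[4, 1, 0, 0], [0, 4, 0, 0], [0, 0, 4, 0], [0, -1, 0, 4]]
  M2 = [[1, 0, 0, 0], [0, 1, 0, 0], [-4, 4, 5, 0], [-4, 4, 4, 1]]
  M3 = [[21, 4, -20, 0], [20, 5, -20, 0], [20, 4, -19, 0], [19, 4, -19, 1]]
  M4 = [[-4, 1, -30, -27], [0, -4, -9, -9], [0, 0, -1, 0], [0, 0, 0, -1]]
Characteristic polynomials: χ_{M1} = (x - 4)^4, χ_{M2} = (x - 5)(x - 1)^3, χ_{M3} = (x - 5)(x - 1)^3, χ_{M4} = (x + 1)^2(x + 4)^2.

{M1}: invariant factors x - 4, x - 4, (x - 4)^2.

{M2}: invariant factors x - 1, x - 1, (x - 5)(x - 1).

{M3}: invariant factors x - 1, (x - 5)(x - 1)^2.

{M4}: invariant factors x + 1, (x + 1)(x + 4)^2.

Matrices are similar if and only if their invariant-factor lists agree; the partition into similarity classes is {M1}, {M2}, {M3}, {M4}.

4 classes: {M1}, {M2}, {M3}, {M4}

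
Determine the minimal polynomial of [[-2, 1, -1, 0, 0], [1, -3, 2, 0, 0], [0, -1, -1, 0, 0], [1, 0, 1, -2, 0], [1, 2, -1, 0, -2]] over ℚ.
m_A(x) = (x + 2)^3

The characteristic polynomial factors as (x + 2)^5. The minimal polynomial is ∏(x - λ)^{k_λ} where k_λ is the size of the largest Jordan block at λ.

For λ = -2: rank(A + 2I) = 2, and the largest Jordan block has size 3 (the smallest k with rank((A + 2I)^k) = rank((A + 2I)^(k+1))).

So m_A(x) = (x + 2)^3.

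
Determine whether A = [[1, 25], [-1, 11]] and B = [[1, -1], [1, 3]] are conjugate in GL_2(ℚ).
trace(A) = 12 but trace(B) = 4. The trace is a similarity invariant, so A and B are not similar.

No.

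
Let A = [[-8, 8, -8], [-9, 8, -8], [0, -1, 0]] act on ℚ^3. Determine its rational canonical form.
The invariant factors of A (the non-unit diagonal entries of the Smith normal form of xI - A over ℚ[x]) are (x + 2)(x^2 - 2x + 4), each dividing the next. The characteristic polynomial is their product, (x + 2)(x^2 - 2x + 4).

The rational canonical form is the block-diagonal matrix of companion matrices C(f_i):
R = [[0, 0, -8], [1, 0, 0], [0, 1, 0]].

Note the characteristic polynomial does not split into linear factors over ℚ, so A has no Jordan form over ℚ; the rational canonical form exists over any field.

R = [[0, 0, -8], [1, 0, 0], [0, 1, 0]]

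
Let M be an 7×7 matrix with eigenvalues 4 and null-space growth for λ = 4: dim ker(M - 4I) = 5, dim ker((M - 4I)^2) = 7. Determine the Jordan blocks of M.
Jordan blocks: (4, 2), (4, 2), (4, 1), (4, 1), (4, 1)

λ = 4: successive nullity increments [5, 2] count blocks of size ≥ k; block sizes are [2, 2, 1, 1, 1].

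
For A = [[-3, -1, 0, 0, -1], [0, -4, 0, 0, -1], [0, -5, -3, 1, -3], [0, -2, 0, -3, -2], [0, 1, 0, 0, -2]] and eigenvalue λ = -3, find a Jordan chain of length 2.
We seek v_1 ∈ ker((A + 3I)^2) \ ker(A + 3I), then set v_{i+1} = (A + 3I) v_i.

One such chain is v_1 = [[0, 1, -1, 2, 0]]^T, v_2 = [[-1, -1, -3, -2, 1]]^T. Check: (A + 3I) v_2 = [[0, 0, 0, 0, 0]]^T = 0.

v_1 = [[0, 1, -1, 2, 0]]^T, v_2 = [[-1, -1, -3, -2, 1]]^T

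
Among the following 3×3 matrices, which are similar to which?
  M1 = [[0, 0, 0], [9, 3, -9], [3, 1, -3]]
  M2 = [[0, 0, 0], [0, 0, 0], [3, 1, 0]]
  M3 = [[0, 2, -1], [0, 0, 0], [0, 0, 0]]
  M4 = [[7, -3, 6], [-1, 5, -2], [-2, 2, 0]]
2 classes: {M1, M2, M3}, {M4}

Characteristic polynomials: χ_{M1} = x^3, χ_{M2} = x^3, χ_{M3} = x^3, χ_{M4} = (x - 4)^3.

{M1, M2, M3}: invariant factors x, x^2.

{M4}: invariant factors x - 4, (x - 4)^2.

Matrices are similar if and only if their invariant-factor lists agree; the partition into similarity classes is {M1, M2, M3}, {M4}.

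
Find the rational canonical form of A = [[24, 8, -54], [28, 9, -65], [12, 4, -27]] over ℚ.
The invariant factors of A (the non-unit diagonal entries of the Smith normal form of xI - A over ℚ[x]) are x(x - 3)^2, each dividing the next. The characteristic polynomial is their product, x(x - 3)^2.

The rational canonical form is the block-diagonal matrix of companion matrices C(f_i):
R = [[0, 0, 0], [1, 0, -9], [0, 1, 6]].

R = [[0, 0, 0], [1, 0, -9], [0, 1, 6]]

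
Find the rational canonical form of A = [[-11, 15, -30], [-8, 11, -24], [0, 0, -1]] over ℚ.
The invariant factors of A (the non-unit diagonal entries of the Smith normal form of xI - A over ℚ[x]) are x + 1, (x - 1)(x + 1), each dividing the next. The characteristic polynomial is their product, (x - 1)(x + 1)^2.

The rational canonical form is the block-diagonal matrix of companion matrices C(f_i):
R = [[-1, 0, 0], [0, 0, 1], [0, 1, 0]].

R = [[-1, 0, 0], [0, 0, 1], [0, 1, 0]]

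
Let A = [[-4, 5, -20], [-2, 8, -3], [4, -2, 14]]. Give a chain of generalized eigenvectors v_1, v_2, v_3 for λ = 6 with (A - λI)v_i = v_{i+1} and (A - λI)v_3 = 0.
v_1 = [[-7, -2, 3]]^T, v_2 = [[0, 1, 0]]^T, v_3 = [[5, 2, -2]]^T

We seek v_1 ∈ ker((A - 6I)^3) \ ker((A - 6I)^2), then set v_{i+1} = (A - 6I) v_i.

One such chain is v_1 = [[-7, -2, 3]]^T, v_2 = [[0, 1, 0]]^T, v_3 = [[5, 2, -2]]^T. Check: (A - 6I) v_3 = [[0, 0, 0]]^T = 0.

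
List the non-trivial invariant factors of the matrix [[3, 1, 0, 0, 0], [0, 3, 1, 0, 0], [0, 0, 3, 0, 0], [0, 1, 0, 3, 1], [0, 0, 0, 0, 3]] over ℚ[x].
(x - 3)^2, (x - 3)^3

The Jordan structure of A has elementary divisors (x - 3)^3, (x - 3)^2. Arranging the block sizes at each eigenvalue in decreasing order and taking row products gives the invariant factors.

Invariant factors (smallest first, each dividing the next): (x - 3)^2, (x - 3)^3.

Check: the last factor (x - 3)^3 is the minimal polynomial, and the product (x - 3)^5 is the characteristic polynomial.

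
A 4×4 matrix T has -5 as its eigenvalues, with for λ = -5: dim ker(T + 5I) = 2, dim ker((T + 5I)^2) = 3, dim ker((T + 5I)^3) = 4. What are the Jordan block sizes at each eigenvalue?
Jordan blocks: (-5, 3), (-5, 1)

λ = -5: successive nullity increments [2, 1, 1] count blocks of size ≥ k; block sizes are [3, 1].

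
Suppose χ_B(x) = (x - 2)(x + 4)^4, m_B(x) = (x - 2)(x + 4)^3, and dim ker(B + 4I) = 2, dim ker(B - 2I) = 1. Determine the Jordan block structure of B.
λ = -4: algebraic multiplicity 4 (exponent in χ_B), largest block size 3 (exponent in m_B), 2 blocks (geometric multiplicity). These force block sizes [3, 1].
λ = 2: algebraic multiplicity 1 (exponent in χ_B), largest block size 1 (exponent in m_B), 1 block (geometric multiplicity). This forces block sizes [1].

Jordan blocks: (-4, 3), (-4, 1), (2, 1)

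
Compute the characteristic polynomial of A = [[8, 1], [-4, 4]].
χ_A(x) = (x - 6)^2

xI - A = [[x - 8, -1], [4, x - 4]].

Expanding det(xI - A) along the first row:
det(xI - A) = + (x - 8)·det([[x - 4]]) - (-1)·det([[4]]).

Evaluating gives χ_A(x) = x^2 - 12x + 36 = (x - 6)^2.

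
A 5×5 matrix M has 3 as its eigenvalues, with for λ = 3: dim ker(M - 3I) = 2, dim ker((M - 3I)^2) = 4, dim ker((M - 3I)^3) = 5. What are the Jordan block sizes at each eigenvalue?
Jordan blocks: (3, 3), (3, 2)

λ = 3: successive nullity increments [2, 2, 1] count blocks of size ≥ k; block sizes are [3, 2].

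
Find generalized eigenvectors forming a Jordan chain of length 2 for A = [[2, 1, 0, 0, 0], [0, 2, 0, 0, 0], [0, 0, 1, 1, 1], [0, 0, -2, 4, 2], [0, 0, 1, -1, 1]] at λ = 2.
We seek v_1 ∈ ker((A - 2I)^2) \ ker(A - 2I), then set v_{i+1} = (A - 2I) v_i.

One such chain is v_1 = [[1, 1, 0, 0, 0]]^T, v_2 = [[1, 0, 0, 0, 0]]^T. Check: (A - 2I) v_2 = [[0, 0, 0, 0, 0]]^T = 0.

v_1 = [[1, 1, 0, 0, 0]]^T, v_2 = [[1, 0, 0, 0, 0]]^T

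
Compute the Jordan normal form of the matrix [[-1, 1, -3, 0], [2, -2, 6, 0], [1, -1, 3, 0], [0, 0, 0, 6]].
The characteristic polynomial is det(xI - A) = x^3(x - 6), so the eigenvalues are 0 (algebraic multiplicity 3), 6 (algebraic multiplicity 1).

For λ = 0: rank(A) = 2, rank(A^2) = 1. The eigenspace has dimension 4 - 2 = 2, so there are 2 Jordan blocks; the rank sequence gives block sizes [2, 1].

For λ = 6: algebraic multiplicity 1 gives one 1×1 block.

Assembling the blocks gives the Jordan form J above.

J = [[0, 1, 0, 0], [0, 0, 0, 0], [0, 0, 0, 0], [0, 0, 0, 6]]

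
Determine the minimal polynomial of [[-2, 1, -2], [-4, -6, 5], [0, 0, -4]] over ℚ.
The characteristic polynomial factors as (x + 4)^3. The minimal polynomial is ∏(x - λ)^{k_λ} where k_λ is the size of the largest Jordan block at λ.

For λ = -4: rank(A + 4I) = 2, and the largest Jordan block has size 3 (the smallest k with rank((A + 4I)^k) = rank((A + 4I)^(k+1))).

So m_A(x) = (x + 4)^3.

m_A(x) = (x + 4)^3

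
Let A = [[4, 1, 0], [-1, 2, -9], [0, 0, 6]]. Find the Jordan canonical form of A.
The characteristic polynomial is det(xI - A) = (x - 6)(x - 3)^2, so the eigenvalues are 3 (algebraic multiplicity 2), 6 (algebraic multiplicity 1).

For λ = 3: rank(A - 3I) = 2, rank((A - 3I)^2) = 1. The eigenspace has dimension 3 - 2 = 1, so there is 1 Jordan block; the rank sequence gives block sizes [2].

For λ = 6: algebraic multiplicity 1 gives one 1×1 block.

Assembling the blocks gives the Jordan form J above.

J = [[3, 1, 0], [0, 3, 0], [0, 0, 6]]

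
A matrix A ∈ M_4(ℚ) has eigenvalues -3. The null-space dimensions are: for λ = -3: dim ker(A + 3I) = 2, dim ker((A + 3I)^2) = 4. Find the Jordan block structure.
Jordan blocks: (-3, 2), (-3, 2)

λ = -3: successive nullity increments [2, 2] count blocks of size ≥ k; block sizes are [2, 2].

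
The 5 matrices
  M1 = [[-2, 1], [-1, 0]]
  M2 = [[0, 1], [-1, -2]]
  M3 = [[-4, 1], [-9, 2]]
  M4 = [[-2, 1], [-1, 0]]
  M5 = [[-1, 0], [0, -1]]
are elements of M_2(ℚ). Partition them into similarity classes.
Characteristic polynomials: χ_{M1} = (x + 1)^2, χ_{M2} = (x + 1)^2, χ_{M3} = (x + 1)^2, χ_{M4} = (x + 1)^2, χ_{M5} = (x + 1)^2.

{M1, M2, M3, M4}: invariant factors (x + 1)^2.

{M5}: invariant factors x + 1, x + 1.

Matrices are similar if and only if their invariant-factor lists agree; the partition into similarity classes is {M1, M2, M3, M4}, {M5}.

2 classes: {M1, M2, M3, M4}, {M5}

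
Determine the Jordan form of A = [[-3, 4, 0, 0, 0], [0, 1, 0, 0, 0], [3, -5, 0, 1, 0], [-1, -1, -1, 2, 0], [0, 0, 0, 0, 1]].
The characteristic polynomial is det(xI - A) = (x - 1)^4(x + 3), so the eigenvalues are -3 (algebraic multiplicity 1), 1 (algebraic multiplicity 4).

For λ = -3: algebraic multiplicity 1 gives one 1×1 block.

For λ = 1: rank(A - I) = 2, rank((A - I)^2) = 1. The eigenspace has dimension 5 - 2 = 3, so there are 3 Jordan blocks; the rank sequence gives block sizes [2, 1, 1].

Assembling the blocks gives the Jordan form J above.

J = [[-3, 0, 0, 0, 0], [0, 1, 1, 0, 0], [0, 0, 1, 0, 0], [0, 0, 0, 1, 0], [0, 0, 0, 0, 1]]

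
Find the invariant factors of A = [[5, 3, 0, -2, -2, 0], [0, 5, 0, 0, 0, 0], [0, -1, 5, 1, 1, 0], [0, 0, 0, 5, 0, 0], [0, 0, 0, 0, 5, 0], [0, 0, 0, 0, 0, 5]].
The Jordan structure of A has elementary divisors (x - 5)^2, (x - 5)^2, (x - 5), (x - 5). Arranging the block sizes at each eigenvalue in decreasing order and taking row products gives the invariant factors.

Invariant factors (smallest first, each dividing the next): x - 5, x - 5, (x - 5)^2, (x - 5)^2.

Check: the last factor (x - 5)^2 is the minimal polynomial, and the product (x - 5)^6 is the characteristic polynomial.

x - 5, x - 5, (x - 5)^2, (x - 5)^2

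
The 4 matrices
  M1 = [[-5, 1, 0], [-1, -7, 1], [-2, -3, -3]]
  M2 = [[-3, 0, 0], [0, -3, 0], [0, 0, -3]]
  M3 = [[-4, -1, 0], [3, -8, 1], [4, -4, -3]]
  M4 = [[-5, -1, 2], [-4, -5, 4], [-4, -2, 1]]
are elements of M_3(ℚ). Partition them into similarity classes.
3 classes: {M1, M3}, {M2}, {M4}

Characteristic polynomials: χ_{M1} = (x + 5)^3, χ_{M2} = (x + 3)^3, χ_{M3} = (x + 5)^3, χ_{M4} = (x + 3)^3.

{M1, M3}: invariant factors (x + 5)^3.

{M2}: invariant factors x + 3, x + 3, x + 3.

{M4}: invariant factors x + 3, (x + 3)^2.

Matrices are similar if and only if their invariant-factor lists agree; the partition into similarity classes is {M1, M3}, {M2}, {M4}.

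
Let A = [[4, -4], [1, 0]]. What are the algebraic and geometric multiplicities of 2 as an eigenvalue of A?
The characteristic polynomial is (x - 2)^2, so the factor x - 2 appears with exponent 2: the algebraic multiplicity is 2.

rank(A - 2I) = 1, so the eigenspace has dimension 2 - 1 = 1: the geometric multiplicity is 1.

Since 1 < 2, A is not diagonalizable.

algebraic multiplicity 2, geometric multiplicity 1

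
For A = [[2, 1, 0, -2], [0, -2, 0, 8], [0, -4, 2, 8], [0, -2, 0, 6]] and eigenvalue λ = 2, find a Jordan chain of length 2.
v_1 = [[0, 1, 2, 0]]^T, v_2 = [[1, -4, -4, -2]]^T

We seek v_1 ∈ ker((A - 2I)^2) \ ker(A - 2I), then set v_{i+1} = (A - 2I) v_i.

One such chain is v_1 = [[0, 1, 2, 0]]^T, v_2 = [[1, -4, -4, -2]]^T. Check: (A - 2I) v_2 = [[0, 0, 0, 0]]^T = 0.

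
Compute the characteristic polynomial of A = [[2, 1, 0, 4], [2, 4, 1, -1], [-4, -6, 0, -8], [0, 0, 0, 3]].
xI - A = [[x - 2, -1, 0, -4], [-2, x - 4, -1, 1], [4, 6, x, 8], [0, 0, 0, x - 3]].

Expanding det(xI - A) along the first row:
det(xI - A) = + (x - 2)·det([[x - 4, -1, 1], [6, x, 8], [0, 0, x - 3]]) - (-1)·det([[-2, -1, 1], [4, x, 8], [0, 0, x - 3]]) + (0)·det([[-2, x - 4, 1], [4, 6, 8], [0, 0, x - 3]]) - (-4)·det([[-2, x - 4, -1], [4, 6, x], [0, 0, 0]]).

Evaluating gives χ_A(x) = x^4 - 9x^3 + 30x^2 - 44x + 24 = (x - 3)(x - 2)^3.

χ_A(x) = (x - 3)(x - 2)^3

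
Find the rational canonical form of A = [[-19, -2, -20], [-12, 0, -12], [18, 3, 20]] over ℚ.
The invariant factors of A (the non-unit diagonal entries of the Smith normal form of xI - A over ℚ[x]) are (x - 2)^2(x + 3), each dividing the next. The characteristic polynomial is their product, (x - 2)^2(x + 3).

The rational canonical form is the block-diagonal matrix of companion matrices C(f_i):
R = [[0, 0, -12], [1, 0, 8], [0, 1, 1]].

R = [[0, 0, -12], [1, 0, 8], [0, 1, 1]]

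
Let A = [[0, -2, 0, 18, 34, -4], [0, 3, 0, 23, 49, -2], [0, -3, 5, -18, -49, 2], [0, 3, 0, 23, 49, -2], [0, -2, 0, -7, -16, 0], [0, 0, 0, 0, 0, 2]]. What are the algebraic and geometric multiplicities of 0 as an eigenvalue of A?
The characteristic polynomial is x^2(x - 5)^3(x - 2), so the factor x appears with exponent 2: the algebraic multiplicity is 2.

rank(A) = 4, so the eigenspace has dimension 6 - 4 = 2: the geometric multiplicity is 2.

algebraic multiplicity 2, geometric multiplicity 2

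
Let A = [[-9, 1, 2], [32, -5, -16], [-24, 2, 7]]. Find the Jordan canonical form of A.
The characteristic polynomial is det(xI - A) = (x - 3)(x + 5)^2, so the eigenvalues are -5 (algebraic multiplicity 2), 3 (algebraic multiplicity 1).

For λ = -5: rank(A + 5I) = 2, rank((A + 5I)^2) = 1. The eigenspace has dimension 3 - 2 = 1, so there is 1 Jordan block; the rank sequence gives block sizes [2].

For λ = 3: algebraic multiplicity 1 gives one 1×1 block.

Assembling the blocks gives the Jordan form J above.

J = [[-5, 1, 0], [0, -5, 0], [0, 0, 3]]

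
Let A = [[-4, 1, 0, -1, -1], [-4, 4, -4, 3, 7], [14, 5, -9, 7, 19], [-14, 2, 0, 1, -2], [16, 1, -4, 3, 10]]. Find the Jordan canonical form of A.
The characteristic polynomial is det(xI - A) = (x - 3)^2(x + 1)^2(x + 2), so the eigenvalues are -2 (algebraic multiplicity 1), -1 (algebraic multiplicity 2), 3 (algebraic multiplicity 2).

For λ = -2: algebraic multiplicity 1 gives one 1×1 block.

For λ = -1: rank(A + I) = 4, rank((A + I)^2) = 3. The eigenspace has dimension 5 - 4 = 1, so there is 1 Jordan block; the rank sequence gives block sizes [2].

For λ = 3: rank(A - 3I) = 3. The eigenspace has dimension 5 - 3 = 2, so there are 2 Jordan blocks; the rank sequence gives block sizes [1, 1].

Assembling the blocks gives the Jordan form J above.

J = [[-2, 0, 0, 0, 0], [0, -1, 1, 0, 0], [0, 0, -1, 0, 0], [0, 0, 0, 3, 0], [0, 0, 0, 0, 3]]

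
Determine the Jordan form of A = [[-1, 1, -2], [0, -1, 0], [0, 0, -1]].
J = [[-1, 1, 0], [0, -1, 0], [0, 0, -1]]

The characteristic polynomial is det(xI - A) = (x + 1)^3, so the eigenvalues are -1 (algebraic multiplicity 3).

For λ = -1: rank(A + I) = 1, rank((A + I)^2) = 0. The eigenspace has dimension 3 - 1 = 2, so there are 2 Jordan blocks; the rank sequence gives block sizes [2, 1].

Assembling the blocks gives the Jordan form J above.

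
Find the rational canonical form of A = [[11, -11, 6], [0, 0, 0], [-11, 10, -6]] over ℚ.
R = [[0, 0, 0], [1, 0, 0], [0, 1, 5]]

The invariant factors of A (the non-unit diagonal entries of the Smith normal form of xI - A over ℚ[x]) are x^2(x - 5), each dividing the next. The characteristic polynomial is their product, x^2(x - 5).

The rational canonical form is the block-diagonal matrix of companion matrices C(f_i):
R = [[0, 0, 0], [1, 0, 0], [0, 1, 5]].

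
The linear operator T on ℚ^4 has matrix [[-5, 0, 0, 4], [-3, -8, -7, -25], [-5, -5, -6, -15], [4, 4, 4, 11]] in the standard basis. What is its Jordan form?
The characteristic polynomial is det(xI - A) = (x + 1)^3(x + 5), so the eigenvalues are -5 (algebraic multiplicity 1), -1 (algebraic multiplicity 3).

For λ = -5: algebraic multiplicity 1 gives one 1×1 block.

For λ = -1: rank(A + I) = 2, rank((A + I)^2) = 1. The eigenspace has dimension 4 - 2 = 2, so there are 2 Jordan blocks; the rank sequence gives block sizes [2, 1].

Assembling the blocks gives the Jordan form J above.

J = [[-5, 0, 0, 0], [0, -1, 1, 0], [0, 0, -1, 0], [0, 0, 0, -1]]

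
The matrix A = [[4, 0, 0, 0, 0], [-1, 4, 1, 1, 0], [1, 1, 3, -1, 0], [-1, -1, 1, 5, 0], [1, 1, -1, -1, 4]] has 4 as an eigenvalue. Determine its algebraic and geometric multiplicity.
The characteristic polynomial is (x - 4)^5, so the factor x - 4 appears with exponent 5: the algebraic multiplicity is 5.

rank(A - 4I) = 2, so the eigenspace has dimension 5 - 2 = 3: the geometric multiplicity is 3.

Since 3 < 5, A is not diagonalizable.

algebraic multiplicity 5, geometric multiplicity 3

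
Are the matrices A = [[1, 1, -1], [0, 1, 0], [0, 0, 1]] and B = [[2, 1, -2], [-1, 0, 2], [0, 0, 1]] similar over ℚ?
Yes.

Two matrices over a field are similar if and only if they have the same invariant factors.

Both A and B have characteristic polynomial (x - 1)^3 and minimal polynomial (x - 1)^2. Computing further, both have invariant factors x - 1, (x - 1)^2. Hence A and B are similar.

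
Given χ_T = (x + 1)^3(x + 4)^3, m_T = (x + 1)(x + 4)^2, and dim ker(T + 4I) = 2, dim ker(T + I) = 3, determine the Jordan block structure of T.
Jordan blocks: (-4, 2), (-4, 1), (-1, 1), (-1, 1), (-1, 1)

λ = -4: algebraic multiplicity 3 (exponent in χ_T), largest block size 2 (exponent in m_T), 2 blocks (geometric multiplicity). These force block sizes [2, 1].
λ = -1: algebraic multiplicity 3 (exponent in χ_T), largest block size 1 (exponent in m_T), 3 blocks (geometric multiplicity). These force block sizes [1, 1, 1].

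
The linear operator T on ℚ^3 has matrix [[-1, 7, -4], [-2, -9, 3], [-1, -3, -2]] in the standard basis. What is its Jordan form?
J = [[-4, 1, 0], [0, -4, 1], [0, 0, -4]]

The characteristic polynomial is det(xI - A) = (x + 4)^3, so the eigenvalues are -4 (algebraic multiplicity 3).

For λ = -4: rank(A + 4I) = 2, rank((A + 4I)^2) = 1, rank((A + 4I)^3) = 0. The eigenspace has dimension 3 - 2 = 1, so there is 1 Jordan block; the rank sequence gives block sizes [3].

Assembling the blocks gives the Jordan form J above.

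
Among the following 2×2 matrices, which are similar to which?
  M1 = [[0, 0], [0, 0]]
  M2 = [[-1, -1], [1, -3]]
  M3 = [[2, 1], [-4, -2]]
3 classes: {M1}, {M2}, {M3}

Characteristic polynomials: χ_{M1} = x^2, χ_{M2} = (x + 2)^2, χ_{M3} = x^2.

{M1}: invariant factors x, x.

{M2}: invariant factors (x + 2)^2.

{M3}: invariant factors x^2.

Matrices are similar if and only if their invariant-factor lists agree; the partition into similarity classes is {M1}, {M2}, {M3}.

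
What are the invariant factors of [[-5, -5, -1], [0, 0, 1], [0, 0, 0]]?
The Jordan structure of A has elementary divisors (x + 5), x^2. Arranging the block sizes at each eigenvalue in decreasing order and taking row products gives the invariant factors.

Invariant factors (smallest first, each dividing the next): x^2(x + 5).

Check: the last factor x^2(x + 5) is the minimal polynomial, and the product x^2(x + 5) is the characteristic polynomial.

x^2(x + 5)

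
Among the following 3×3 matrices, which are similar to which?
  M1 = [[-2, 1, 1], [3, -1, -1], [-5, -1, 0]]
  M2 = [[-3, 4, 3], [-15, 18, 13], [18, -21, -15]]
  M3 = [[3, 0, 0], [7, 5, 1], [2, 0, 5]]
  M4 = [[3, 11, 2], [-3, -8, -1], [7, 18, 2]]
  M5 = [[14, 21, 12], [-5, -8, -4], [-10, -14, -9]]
Characteristic polynomials: χ_{M1} = (x + 1)^3, χ_{M2} = x^3, χ_{M3} = (x - 5)^2(x - 3), χ_{M4} = (x + 1)^3, χ_{M5} = (x + 1)^3.

{M1, M4}: invariant factors (x + 1)^3.

{M2}: invariant factors x^3.

{M3}: invariant factors (x - 5)^2(x - 3).

{M5}: invariant factors x + 1, (x + 1)^2.

Matrices are similar if and only if their invariant-factor lists agree; the partition into similarity classes is {M1, M4}, {M2}, {M3}, {M5}.

4 classes: {M1, M4}, {M2}, {M3}, {M5}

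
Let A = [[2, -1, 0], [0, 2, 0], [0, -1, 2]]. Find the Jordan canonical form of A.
The characteristic polynomial is det(xI - A) = (x - 2)^3, so the eigenvalues are 2 (algebraic multiplicity 3).

For λ = 2: rank(A - 2I) = 1, rank((A - 2I)^2) = 0. The eigenspace has dimension 3 - 1 = 2, so there are 2 Jordan blocks; the rank sequence gives block sizes [2, 1].

Assembling the blocks gives the Jordan form J above.

J = [[2, 1, 0], [0, 2, 0], [0, 0, 2]]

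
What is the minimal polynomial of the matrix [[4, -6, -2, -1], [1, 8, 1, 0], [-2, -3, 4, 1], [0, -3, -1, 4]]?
m_A(x) = (x - 5)^3

The characteristic polynomial factors as (x - 5)^4. The minimal polynomial is ∏(x - λ)^{k_λ} where k_λ is the size of the largest Jordan block at λ.

For λ = 5: rank(A - 5I) = 2, and the largest Jordan block has size 3 (the smallest k with rank((A - 5I)^k) = rank((A - 5I)^(k+1))).

So m_A(x) = (x - 5)^3.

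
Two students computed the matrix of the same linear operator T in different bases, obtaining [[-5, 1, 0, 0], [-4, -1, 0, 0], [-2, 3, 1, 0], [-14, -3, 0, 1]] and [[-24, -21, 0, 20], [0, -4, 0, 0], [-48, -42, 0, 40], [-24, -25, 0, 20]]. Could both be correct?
trace(A) = -4 but trace(B) = -8. The trace is a similarity invariant, so A and B are not similar.

No.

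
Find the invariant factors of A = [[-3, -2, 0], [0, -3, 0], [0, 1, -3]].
x + 3, (x + 3)^2

The Jordan structure of A has elementary divisors (x + 3)^2, (x + 3). Arranging the block sizes at each eigenvalue in decreasing order and taking row products gives the invariant factors.

Invariant factors (smallest first, each dividing the next): x + 3, (x + 3)^2.

Check: the last factor (x + 3)^2 is the minimal polynomial, and the product (x + 3)^3 is the characteristic polynomial.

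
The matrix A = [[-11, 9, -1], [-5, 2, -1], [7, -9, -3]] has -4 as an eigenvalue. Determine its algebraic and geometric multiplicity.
algebraic multiplicity 3, geometric multiplicity 1

The characteristic polynomial is (x + 4)^3, so the factor x + 4 appears with exponent 3: the algebraic multiplicity is 3.

rank(A + 4I) = 2, so the eigenspace has dimension 3 - 2 = 1: the geometric multiplicity is 1.

Since 1 < 3, A is not diagonalizable.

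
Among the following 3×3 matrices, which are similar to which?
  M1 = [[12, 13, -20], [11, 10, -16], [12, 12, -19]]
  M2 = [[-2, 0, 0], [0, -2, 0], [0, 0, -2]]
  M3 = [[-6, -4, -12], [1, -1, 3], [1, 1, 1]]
3 classes: {M1}, {M2}, {M3}

Characteristic polynomials: χ_{M1} = (x - 5)(x + 1)^2, χ_{M2} = (x + 2)^3, χ_{M3} = (x + 2)^3.

{M1}: invariant factors (x - 5)(x + 1)^2.

{M2}: invariant factors x + 2, x + 2, x + 2.

{M3}: invariant factors x + 2, (x + 2)^2.

Matrices are similar if and only if their invariant-factor lists agree; the partition into similarity classes is {M1}, {M2}, {M3}.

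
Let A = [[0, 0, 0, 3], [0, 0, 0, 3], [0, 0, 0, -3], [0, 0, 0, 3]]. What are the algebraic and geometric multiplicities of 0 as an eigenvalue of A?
The characteristic polynomial is x^3(x - 3), so the factor x appears with exponent 3: the algebraic multiplicity is 3.

rank(A) = 1, so the eigenspace has dimension 4 - 1 = 3: the geometric multiplicity is 3.

algebraic multiplicity 3, geometric multiplicity 3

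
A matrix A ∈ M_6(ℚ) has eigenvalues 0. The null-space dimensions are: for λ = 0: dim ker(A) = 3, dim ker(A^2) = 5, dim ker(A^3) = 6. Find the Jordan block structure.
λ = 0: successive nullity increments [3, 2, 1] count blocks of size ≥ k; block sizes are [3, 2, 1].

Jordan blocks: (0, 3), (0, 2), (0, 1)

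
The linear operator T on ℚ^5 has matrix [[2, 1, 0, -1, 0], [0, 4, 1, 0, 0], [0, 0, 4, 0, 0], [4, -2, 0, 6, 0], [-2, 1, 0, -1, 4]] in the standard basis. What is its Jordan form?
The characteristic polynomial is det(xI - A) = (x - 4)^5, so the eigenvalues are 4 (algebraic multiplicity 5).

For λ = 4: rank(A - 4I) = 2, rank((A - 4I)^2) = 1, rank((A - 4I)^3) = 0. The eigenspace has dimension 5 - 2 = 3, so there are 3 Jordan blocks; the rank sequence gives block sizes [3, 1, 1].

Assembling the blocks gives the Jordan form J above.

J = [[4, 1, 0, 0, 0], [0, 4, 1, 0, 0], [0, 0, 4, 0, 0], [0, 0, 0, 4, 0], [0, 0, 0, 0, 4]]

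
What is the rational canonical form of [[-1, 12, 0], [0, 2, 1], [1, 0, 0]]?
R = [[0, 0, 12], [1, 0, 2], [0, 1, 1]]

The invariant factors of A (the non-unit diagonal entries of the Smith normal form of xI - A over ℚ[x]) are (x - 3)(x^2 + 2x + 4), each dividing the next. The characteristic polynomial is their product, (x - 3)(x^2 + 2x + 4).

The rational canonical form is the block-diagonal matrix of companion matrices C(f_i):
R = [[0, 0, 12], [1, 0, 2], [0, 1, 1]].

Note the characteristic polynomial does not split into linear factors over ℚ, so A has no Jordan form over ℚ; the rational canonical form exists over any field.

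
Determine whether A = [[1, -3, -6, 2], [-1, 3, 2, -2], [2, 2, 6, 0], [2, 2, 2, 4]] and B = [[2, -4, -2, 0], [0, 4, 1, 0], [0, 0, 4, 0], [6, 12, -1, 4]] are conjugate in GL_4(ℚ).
Yes.

Two matrices over a field are similar if and only if they have the same invariant factors.

Both A and B have characteristic polynomial (x - 4)^3(x - 2) and minimal polynomial (x - 4)^2(x - 2). Computing further, both have invariant factors x - 4, (x - 4)^2(x - 2). Hence A and B are similar.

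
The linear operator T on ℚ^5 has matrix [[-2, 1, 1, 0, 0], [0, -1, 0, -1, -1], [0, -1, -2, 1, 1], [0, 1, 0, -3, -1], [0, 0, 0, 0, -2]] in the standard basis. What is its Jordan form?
The characteristic polynomial is det(xI - A) = (x + 2)^5, so the eigenvalues are -2 (algebraic multiplicity 5).

For λ = -2: rank(A + 2I) = 2, rank((A + 2I)^2) = 0. The eigenspace has dimension 5 - 2 = 3, so there are 3 Jordan blocks; the rank sequence gives block sizes [2, 2, 1].

Assembling the blocks gives the Jordan form J above.

J = [[-2, 1, 0, 0, 0], [0, -2, 0, 0, 0], [0, 0, -2, 1, 0], [0, 0, 0, -2, 0], [0, 0, 0, 0, -2]]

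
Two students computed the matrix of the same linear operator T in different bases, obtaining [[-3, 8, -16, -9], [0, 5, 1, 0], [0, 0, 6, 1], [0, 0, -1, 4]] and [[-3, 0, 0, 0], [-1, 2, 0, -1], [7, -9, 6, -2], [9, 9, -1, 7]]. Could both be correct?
Yes.

Two matrices over a field are similar if and only if they have the same invariant factors.

Both A and B have characteristic polynomial (x - 5)^3(x + 3) and minimal polynomial (x - 5)^3(x + 3). Computing further, both have invariant factors (x - 5)^3(x + 3). Hence A and B are similar.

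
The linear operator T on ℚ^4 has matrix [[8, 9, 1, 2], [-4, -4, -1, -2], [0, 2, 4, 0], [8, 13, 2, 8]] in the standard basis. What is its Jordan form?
J = [[4, 1, 0, 0], [0, 4, 1, 0], [0, 0, 4, 0], [0, 0, 0, 4]]

The characteristic polynomial is det(xI - A) = (x - 4)^4, so the eigenvalues are 4 (algebraic multiplicity 4).

For λ = 4: rank(A - 4I) = 2, rank((A - 4I)^2) = 1, rank((A - 4I)^3) = 0. The eigenspace has dimension 4 - 2 = 2, so there are 2 Jordan blocks; the rank sequence gives block sizes [3, 1].

Assembling the blocks gives the Jordan form J above.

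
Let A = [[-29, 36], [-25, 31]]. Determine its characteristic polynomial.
xI - A = [[x + 29, -36], [25, x - 31]].

Expanding det(xI - A) along the first row:
det(xI - A) = + (x + 29)·det([[x - 31]]) - (-36)·det([[25]]).

Evaluating gives χ_A(x) = x^2 - 2x + 1 = (x - 1)^2.

χ_A(x) = (x - 1)^2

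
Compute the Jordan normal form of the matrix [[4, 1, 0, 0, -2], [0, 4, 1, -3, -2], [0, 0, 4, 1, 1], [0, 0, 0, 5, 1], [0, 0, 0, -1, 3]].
J = [[4, 1, 0, 0, 0], [0, 4, 1, 0, 0], [0, 0, 4, 0, 0], [0, 0, 0, 4, 1], [0, 0, 0, 0, 4]]

The characteristic polynomial is det(xI - A) = (x - 4)^5, so the eigenvalues are 4 (algebraic multiplicity 5).

For λ = 4: rank(A - 4I) = 3, rank((A - 4I)^2) = 1, rank((A - 4I)^3) = 0. The eigenspace has dimension 5 - 3 = 2, so there are 2 Jordan blocks; the rank sequence gives block sizes [3, 2].

Assembling the blocks gives the Jordan form J above.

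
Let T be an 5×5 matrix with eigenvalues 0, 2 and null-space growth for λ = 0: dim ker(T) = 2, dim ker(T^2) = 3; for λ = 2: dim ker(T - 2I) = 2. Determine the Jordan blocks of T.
Jordan blocks: (0, 2), (0, 1), (2, 1), (2, 1)

λ = 0: successive nullity increments [2, 1] count blocks of size ≥ k; block sizes are [2, 1].
λ = 2: successive nullity increments [2] count blocks of size ≥ k; block sizes are [1, 1].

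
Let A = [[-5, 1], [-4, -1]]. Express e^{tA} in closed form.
A has Jordan form J = [[-3, 1], [0, -3]] with A = PJP^{-1}, so e^{tA} = P e^{tJ} P^{-1}.

For a Jordan block J_k(λ), e^{tJ_k(λ)} = e^{λt} · (I + tN + t^2 N^2/2! + ... + t^{k-1} N^{k-1}/(k-1)!) where N is the nilpotent superdiagonal part.

Assembling the blocks and conjugating back gives the entries of e^{tA} as shown above.

e^{tA} = [[(1 - 2*t)*e^{-3*t}, t*e^{-3*t}], [-4*t*e^{-3*t}, (2*t + 1)*e^{-3*t}]]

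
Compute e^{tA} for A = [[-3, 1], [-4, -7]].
e^{tA} = [[(2*t + 1)*e^{-5*t}, t*e^{-5*t}], [-4*t*e^{-5*t}, (1 - 2*t)*e^{-5*t}]]

A has Jordan form J = [[-5, 1], [0, -5]] with A = PJP^{-1}, so e^{tA} = P e^{tJ} P^{-1}.

For a Jordan block J_k(λ), e^{tJ_k(λ)} = e^{λt} · (I + tN + t^2 N^2/2! + ... + t^{k-1} N^{k-1}/(k-1)!) where N is the nilpotent superdiagonal part.

Assembling the blocks and conjugating back gives the entries of e^{tA} as shown above.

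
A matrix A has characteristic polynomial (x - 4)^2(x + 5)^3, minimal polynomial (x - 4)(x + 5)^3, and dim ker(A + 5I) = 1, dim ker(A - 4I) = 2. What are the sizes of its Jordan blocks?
Jordan blocks: (-5, 3), (4, 1), (4, 1)

λ = -5: algebraic multiplicity 3 (exponent in χ_A), largest block size 3 (exponent in m_A), 1 block (geometric multiplicity). This forces block sizes [3].
λ = 4: algebraic multiplicity 2 (exponent in χ_A), largest block size 1 (exponent in m_A), 2 blocks (geometric multiplicity). These force block sizes [1, 1].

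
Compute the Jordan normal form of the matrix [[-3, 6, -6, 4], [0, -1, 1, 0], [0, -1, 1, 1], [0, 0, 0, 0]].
The characteristic polynomial is det(xI - A) = x^3(x + 3), so the eigenvalues are -3 (algebraic multiplicity 1), 0 (algebraic multiplicity 3).

For λ = -3: algebraic multiplicity 1 gives one 1×1 block.

For λ = 0: rank(A) = 3, rank(A^2) = 2, rank(A^3) = 1. The eigenspace has dimension 4 - 3 = 1, so there is 1 Jordan block; the rank sequence gives block sizes [3].

Assembling the blocks gives the Jordan form J above.

J = [[-3, 0, 0, 0], [0, 0, 1, 0], [0, 0, 0, 1], [0, 0, 0, 0]]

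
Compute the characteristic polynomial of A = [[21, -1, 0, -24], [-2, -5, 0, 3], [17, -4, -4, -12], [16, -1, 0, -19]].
xI - A = [[x - 21, 1, 0, 24], [2, x + 5, 0, -3], [-17, 4, x + 4, 12], [-16, 1, 0, x + 19]].

Expanding det(xI - A) along the first row:
det(xI - A) = + (x - 21)·det([[x + 5, 0, -3], [4, x + 4, 12], [1, 0, x + 19]]) - (1)·det([[2, 0, -3], [-17, x + 4, 12], [-16, 0, x + 19]]) + (0)·det([[2, x + 5, -3], [-17, 4, 12], [-16, 1, x + 19]]) - (24)·det([[2, x + 5, 0], [-17, 4, x + 4], [-16, 1, 0]]).

Evaluating gives χ_A(x) = x^4 + 7x^3 - 12x^2 - 176x - 320 = (x - 5)(x + 4)^3.

χ_A(x) = (x - 5)(x + 4)^3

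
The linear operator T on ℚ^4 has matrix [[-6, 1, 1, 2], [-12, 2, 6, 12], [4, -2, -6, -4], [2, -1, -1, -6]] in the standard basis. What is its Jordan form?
J = [[-4, 1, 0, 0], [0, -4, 0, 0], [0, 0, -4, 0], [0, 0, 0, -4]]

The characteristic polynomial is det(xI - A) = (x + 4)^4, so the eigenvalues are -4 (algebraic multiplicity 4).

For λ = -4: rank(A + 4I) = 1, rank((A + 4I)^2) = 0. The eigenspace has dimension 4 - 1 = 3, so there are 3 Jordan blocks; the rank sequence gives block sizes [2, 1, 1].

Assembling the blocks gives the Jordan form J above.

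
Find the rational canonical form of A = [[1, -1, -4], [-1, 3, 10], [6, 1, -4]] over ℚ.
The invariant factors of A (the non-unit diagonal entries of the Smith normal form of xI - A over ℚ[x]) are x^3 + 2, each dividing the next. The characteristic polynomial is their product, x^3 + 2.

The rational canonical form is the block-diagonal matrix of companion matrices C(f_i):
R = [[0, 0, -2], [1, 0, 0], [0, 1, 0]].

Note the characteristic polynomial does not split into linear factors over ℚ, so A has no Jordan form over ℚ; the rational canonical form exists over any field.

R = [[0, 0, -2], [1, 0, 0], [0, 1, 0]]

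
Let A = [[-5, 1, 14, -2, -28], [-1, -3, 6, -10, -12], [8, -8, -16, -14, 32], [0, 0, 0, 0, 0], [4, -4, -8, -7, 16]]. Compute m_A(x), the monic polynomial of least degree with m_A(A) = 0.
m_A(x) = x^2(x + 4)^2

The characteristic polynomial factors as x^3(x + 4)^2. The minimal polynomial is ∏(x - λ)^{k_λ} where k_λ is the size of the largest Jordan block at λ.

For λ = -4: rank(A + 4I) = 4, and the largest Jordan block has size 2 (the smallest k with rank((A + 4I)^k) = rank((A + 4I)^(k+1))).
For λ = 0: rank(A) = 3, and the largest Jordan block has size 2 (the smallest k with rank(A^k) = rank(A^(k+1))).

So m_A(x) = x^2(x + 4)^2.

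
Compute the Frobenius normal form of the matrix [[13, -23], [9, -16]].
R = [[0, 1], [1, -3]]

The invariant factors of A (the non-unit diagonal entries of the Smith normal form of xI - A over ℚ[x]) are x^2 + 3x - 1, each dividing the next. The characteristic polynomial is their product, x^2 + 3x - 1.

The rational canonical form is the block-diagonal matrix of companion matrices C(f_i):
R = [[0, 1], [1, -3]].

Note the characteristic polynomial does not split into linear factors over ℚ, so A has no Jordan form over ℚ; the rational canonical form exists over any field.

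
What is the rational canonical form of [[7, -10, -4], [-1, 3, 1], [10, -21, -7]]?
R = [[0, 0, 6], [1, 0, -2], [0, 1, 3]]

The invariant factors of A (the non-unit diagonal entries of the Smith normal form of xI - A over ℚ[x]) are (x - 3)(x^2 + 2), each dividing the next. The characteristic polynomial is their product, (x - 3)(x^2 + 2).

The rational canonical form is the block-diagonal matrix of companion matrices C(f_i):
R = [[0, 0, 6], [1, 0, -2], [0, 1, 3]].

Note the characteristic polynomial does not split into linear factors over ℚ, so A has no Jordan form over ℚ; the rational canonical form exists over any field.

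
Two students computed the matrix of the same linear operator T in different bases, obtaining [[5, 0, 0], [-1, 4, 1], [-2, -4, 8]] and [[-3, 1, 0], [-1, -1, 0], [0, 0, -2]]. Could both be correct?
No.

trace(A) = 17 but trace(B) = -6. The trace is a similarity invariant, so A and B are not similar.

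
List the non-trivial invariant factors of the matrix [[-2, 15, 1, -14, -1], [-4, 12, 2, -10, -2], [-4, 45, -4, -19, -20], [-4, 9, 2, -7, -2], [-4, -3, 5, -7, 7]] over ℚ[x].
The Jordan structure of A has elementary divisors x^2, x, (x - 3), (x - 3). Arranging the block sizes at each eigenvalue in decreasing order and taking row products gives the invariant factors.

Invariant factors (smallest first, each dividing the next): x(x - 3), x^2(x - 3).

Check: the last factor x^2(x - 3) is the minimal polynomial, and the product x^3(x - 3)^2 is the characteristic polynomial.

x(x - 3), x^2(x - 3)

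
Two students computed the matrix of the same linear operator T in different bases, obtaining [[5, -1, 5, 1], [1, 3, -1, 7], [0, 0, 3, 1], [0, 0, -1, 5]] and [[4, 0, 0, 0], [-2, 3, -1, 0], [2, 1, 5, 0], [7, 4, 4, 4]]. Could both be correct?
Yes.

Two matrices over a field are similar if and only if they have the same invariant factors.

Both A and B have characteristic polynomial (x - 4)^4 and minimal polynomial (x - 4)^2. Computing further, both have invariant factors (x - 4)^2, (x - 4)^2. Hence A and B are similar.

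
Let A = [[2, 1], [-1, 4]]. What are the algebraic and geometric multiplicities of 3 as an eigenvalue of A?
The characteristic polynomial is (x - 3)^2, so the factor x - 3 appears with exponent 2: the algebraic multiplicity is 2.

rank(A - 3I) = 1, so the eigenspace has dimension 2 - 1 = 1: the geometric multiplicity is 1.

Since 1 < 2, A is not diagonalizable.

algebraic multiplicity 2, geometric multiplicity 1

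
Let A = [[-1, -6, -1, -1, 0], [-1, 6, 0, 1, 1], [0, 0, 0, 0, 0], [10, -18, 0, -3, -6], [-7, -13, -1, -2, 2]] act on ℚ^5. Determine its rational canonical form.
The invariant factors of A (the non-unit diagonal entries of the Smith normal form of xI - A over ℚ[x]) are (x - 1)^2, x(x - 1)^2, each dividing the next. The characteristic polynomial is their product, x(x - 1)^4.

The rational canonical form is the block-diagonal matrix of companion matrices C(f_i):
R = [[0, -1, 0, 0, 0], [1, 2, 0, 0, 0], [0, 0, 0, 0, 0], [0, 0, 1, 0, -1], [0, 0, 0, 1, 2]].

R = [[0, -1, 0, 0, 0], [1, 2, 0, 0, 0], [0, 0, 0, 0, 0], [0, 0, 1, 0, -1], [0, 0, 0, 1, 2]]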